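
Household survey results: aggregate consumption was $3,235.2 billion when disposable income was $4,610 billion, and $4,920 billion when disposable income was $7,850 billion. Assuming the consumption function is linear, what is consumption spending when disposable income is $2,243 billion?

MPC = (4920 − 3235.2)/(7850 − 4610) = 1684.8/3240 = 0.52
a = 3235.2 − 0.52(4610) = 3235.2 − 2397.2 = 838
C = 838 + 0.52(2243) = 838 + 1166.36 = 2004.36

C = 2004.36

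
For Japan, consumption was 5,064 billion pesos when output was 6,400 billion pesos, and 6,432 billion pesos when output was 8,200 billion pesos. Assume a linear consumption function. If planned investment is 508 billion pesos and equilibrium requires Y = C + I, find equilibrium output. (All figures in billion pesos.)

Y = 2950

MPC = (6432 − 5064)/(8200 − 6400) = 1368/1800 = 0.76
a = 5064 − 0.76(6400) = 200
Equilibrium: Y = 200 + 0.76Y + 508
0.24Y = 708, so Y = 708/0.24 = 2950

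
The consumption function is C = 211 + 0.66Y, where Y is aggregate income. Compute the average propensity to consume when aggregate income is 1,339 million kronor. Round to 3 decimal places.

APC = 0.818

C = 211 + 0.66(1339) = 1094.74
APC = C/Y = 1094.74/1339 = 0.818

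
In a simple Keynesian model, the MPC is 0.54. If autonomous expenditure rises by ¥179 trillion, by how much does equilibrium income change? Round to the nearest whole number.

The multiplier is 1/(1 − MPC) = 1/0.46.
ΔY = 179/0.46 = 389.13 ≈ 389

ΔY ≈ 389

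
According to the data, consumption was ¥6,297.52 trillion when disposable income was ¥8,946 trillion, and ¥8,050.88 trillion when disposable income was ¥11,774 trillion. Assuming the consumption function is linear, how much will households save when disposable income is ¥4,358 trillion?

MPC = (8050.88 − 6297.52)/(11774 − 8946) = 1753.36/2828 = 0.62
a = 6297.52 − 0.62(8946) = 6297.52 − 5546.52 = 751
C = 751 + 0.62(4358) = 3452.96
S = 4358 − 3452.96 = 905.04

S = 905.04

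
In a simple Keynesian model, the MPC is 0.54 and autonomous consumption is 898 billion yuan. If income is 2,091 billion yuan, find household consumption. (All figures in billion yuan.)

C = 898 + 0.54(2091) = 898 + 1129.14 = 2027.14

C = 2027.14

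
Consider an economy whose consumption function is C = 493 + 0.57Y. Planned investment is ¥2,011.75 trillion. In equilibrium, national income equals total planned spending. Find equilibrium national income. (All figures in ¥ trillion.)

Y = C + I = 493 + 0.57Y + 2011.75
Y − 0.57Y = 2504.75
0.43Y = 2504.75, so Y = 2504.75/0.43 = 5825

Y = 5825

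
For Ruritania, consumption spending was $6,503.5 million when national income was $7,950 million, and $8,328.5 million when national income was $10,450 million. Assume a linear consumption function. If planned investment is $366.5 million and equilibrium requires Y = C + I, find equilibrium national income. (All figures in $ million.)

Y = 3950

MPC = (8328.5 − 6503.5)/(10450 − 7950) = 1825/2500 = 0.73
a = 6503.5 − 0.73(7950) = 700
Equilibrium: Y = 700 + 0.73Y + 366.5
0.27Y = 1066.5, so Y = 1066.5/0.27 = 3950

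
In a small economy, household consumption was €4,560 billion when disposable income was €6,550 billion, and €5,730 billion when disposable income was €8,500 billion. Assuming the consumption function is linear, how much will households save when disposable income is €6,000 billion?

S = 1770

MPC = (5730 − 4560)/(8500 − 6550) = 1170/1950 = 0.6
a = 4560 − 0.6(6550) = 4560 − 3930 = 630
C = 630 + 0.6(6000) = 4230
S = 6000 − 4230 = 1770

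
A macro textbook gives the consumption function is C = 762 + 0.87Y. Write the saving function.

S = -762 + 0.13Y

S = Y − C = Y − (762 + 0.87Y) = -762 + (1 − 0.87)Y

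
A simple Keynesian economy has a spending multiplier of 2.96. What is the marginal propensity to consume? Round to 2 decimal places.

MPC = 0.66

k = 1/(1 − MPC), so 1 − MPC = 1/k = 1/2.96 = 0.3378
MPC = 1 − 0.3378 = 0.66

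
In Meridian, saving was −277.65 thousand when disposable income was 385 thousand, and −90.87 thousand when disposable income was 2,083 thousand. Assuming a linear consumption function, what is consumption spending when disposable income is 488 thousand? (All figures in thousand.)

MPS = ΔS/ΔY = (-90.87 − (-277.65))/(2083 − 385) = 186.78/1698 = 0.11
MPC = 1 − MPS = 0.89
Autonomous saving = -277.65 − 0.11(385) = -320, so a = 320
C = 320 + 0.89(488) = 320 + 434.32 = 754.32

C = 754.32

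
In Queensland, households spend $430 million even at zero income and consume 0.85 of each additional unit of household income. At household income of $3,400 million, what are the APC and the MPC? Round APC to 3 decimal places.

MPC = 0.85 (the slope of the consumption function)
C = 430 + 0.85(3400) = 3320, so APC = 3320/3400 = 0.976

APC = 0.976; MPC = 0.85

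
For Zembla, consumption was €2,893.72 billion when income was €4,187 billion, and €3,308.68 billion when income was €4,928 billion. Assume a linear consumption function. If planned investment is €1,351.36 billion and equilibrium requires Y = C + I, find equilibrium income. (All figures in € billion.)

MPC = (3308.68 − 2893.72)/(4928 − 4187) = 414.96/741 = 0.56
a = 2893.72 − 0.56(4187) = 549
Equilibrium: Y = 549 + 0.56Y + 1351.36
0.44Y = 1900.36, so Y = 1900.36/0.44 = 4319

Y = 4319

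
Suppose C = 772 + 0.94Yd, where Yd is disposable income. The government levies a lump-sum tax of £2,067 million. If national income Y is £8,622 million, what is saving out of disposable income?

Yd = Y − T = 8622 − 2067 = 6555
C = 772 + 0.94(6555) = 772 + 6161.7 = 6933.7
S = Yd − C = 6555 − 6933.7 = -378.7

S = -378.7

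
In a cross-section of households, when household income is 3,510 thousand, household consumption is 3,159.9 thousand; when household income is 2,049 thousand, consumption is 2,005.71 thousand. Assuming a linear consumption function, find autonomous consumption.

MPC = ΔC/ΔY = (3159.9 − 2005.71)/(3510 − 2049) = 1154.19/1461 = 0.79
a = C − MPC·Y = 2005.71 − 0.79(2049) = 2005.71 − 1618.71 = 387

a = 387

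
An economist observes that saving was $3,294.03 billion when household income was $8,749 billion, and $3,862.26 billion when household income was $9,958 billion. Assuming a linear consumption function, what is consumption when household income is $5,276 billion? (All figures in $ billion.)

MPS = ΔS/ΔY = (3862.26 − 3294.03)/(9958 − 8749) = 568.23/1209 = 0.47
MPC = 1 − MPS = 0.53
Autonomous saving = 3294.03 − 0.47(8749) = -818, so a = 818
C = 818 + 0.53(5276) = 818 + 2796.28 = 3614.28

C = 3614.28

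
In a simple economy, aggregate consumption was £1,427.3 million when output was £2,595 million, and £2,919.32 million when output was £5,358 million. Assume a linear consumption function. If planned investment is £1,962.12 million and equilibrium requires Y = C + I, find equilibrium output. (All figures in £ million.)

MPC = (2919.32 − 1427.3)/(5358 − 2595) = 1492.02/2763 = 0.54
a = 1427.3 − 0.54(2595) = 26
Equilibrium: Y = 26 + 0.54Y + 1962.12
0.46Y = 1988.12, so Y = 1988.12/0.46 = 4322

Y = 4322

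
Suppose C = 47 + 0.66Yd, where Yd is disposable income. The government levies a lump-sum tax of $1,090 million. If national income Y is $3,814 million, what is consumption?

Yd = Y − T = 3814 − 1090 = 2724
C = 47 + 0.66(2724) = 47 + 1797.84 = 1844.84

C = 1844.84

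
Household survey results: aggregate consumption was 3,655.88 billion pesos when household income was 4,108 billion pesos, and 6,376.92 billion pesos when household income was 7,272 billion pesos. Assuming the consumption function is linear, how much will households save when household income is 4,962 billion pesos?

S = 571.68

MPC = (6376.92 − 3655.88)/(7272 − 4108) = 2721.04/3164 = 0.86
a = 3655.88 − 0.86(4108) = 3655.88 − 3532.88 = 123
C = 123 + 0.86(4962) = 4390.32
S = 4962 − 4390.32 = 571.68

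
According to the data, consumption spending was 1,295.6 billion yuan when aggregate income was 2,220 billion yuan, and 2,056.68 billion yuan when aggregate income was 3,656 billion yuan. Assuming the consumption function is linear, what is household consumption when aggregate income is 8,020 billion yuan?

C = 4369.6

MPC = (2056.68 − 1295.6)/(3656 − 2220) = 761.08/1436 = 0.53
a = 1295.6 − 0.53(2220) = 1295.6 − 1176.6 = 119
C = 119 + 0.53(8020) = 119 + 4250.6 = 4369.6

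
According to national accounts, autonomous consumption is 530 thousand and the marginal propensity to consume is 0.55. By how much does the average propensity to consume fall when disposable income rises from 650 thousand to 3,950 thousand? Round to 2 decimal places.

ΔAPC = 0.68

At Y = 650: C = 530 + 0.55(650) = 887.5, APC = 887.5/650 = 1.365
At Y = 3950: C = 2702.5, APC = 2702.5/3950 = 0.684
Fall in APC = 1.365 − 0.684 = 0.681 ≈ 0.68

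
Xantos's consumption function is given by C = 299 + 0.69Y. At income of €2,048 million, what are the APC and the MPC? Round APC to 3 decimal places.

APC = 0.836; MPC = 0.69

MPC = 0.69 (the slope of the consumption function)
C = 299 + 0.69(2048) = 1712.12, so APC = 1712.12/2048 = 0.836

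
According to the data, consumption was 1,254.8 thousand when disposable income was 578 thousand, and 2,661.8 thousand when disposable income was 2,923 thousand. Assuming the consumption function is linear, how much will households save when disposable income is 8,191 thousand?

S = 2368.4

MPC = (2661.8 − 1254.8)/(2923 − 578) = 1407/2345 = 0.6
a = 1254.8 − 0.6(578) = 1254.8 − 346.8 = 908
C = 908 + 0.6(8191) = 5822.6
S = 8191 − 5822.6 = 2368.4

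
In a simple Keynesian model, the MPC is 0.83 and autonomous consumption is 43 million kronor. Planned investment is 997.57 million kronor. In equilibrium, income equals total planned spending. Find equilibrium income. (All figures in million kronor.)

Y = 6121

Y = C + I = 43 + 0.83Y + 997.57
Y − 0.83Y = 1040.57
0.17Y = 1040.57, so Y = 1040.57/0.17 = 6121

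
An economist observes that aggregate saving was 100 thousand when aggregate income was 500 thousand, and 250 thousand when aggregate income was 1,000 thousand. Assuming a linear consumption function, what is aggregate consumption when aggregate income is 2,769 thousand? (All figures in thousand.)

MPS = ΔS/ΔY = (250 − 100)/(1000 − 500) = 150/500 = 0.3
MPC = 1 − MPS = 0.7
Autonomous saving = 100 − 0.3(500) = -50, so a = 50
C = 50 + 0.7(2769) = 50 + 1938.3 = 1988.3

C = 1988.3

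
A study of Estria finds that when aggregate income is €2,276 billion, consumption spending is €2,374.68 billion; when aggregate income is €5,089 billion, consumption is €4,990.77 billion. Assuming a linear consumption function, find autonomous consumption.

MPC = ΔC/ΔY = (4990.77 − 2374.68)/(5089 − 2276) = 2616.09/2813 = 0.93
a = C − MPC·Y = 2374.68 − 0.93(2276) = 2374.68 − 2116.68 = 258

a = 258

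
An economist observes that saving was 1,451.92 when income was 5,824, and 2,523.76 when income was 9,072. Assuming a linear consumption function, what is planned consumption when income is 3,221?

MPS = ΔS/ΔY = (2523.76 − 1451.92)/(9072 − 5824) = 1071.84/3248 = 0.33
MPC = 1 − MPS = 0.67
Autonomous saving = 1451.92 − 0.33(5824) = -470, so a = 470
C = 470 + 0.67(3221) = 470 + 2158.07 = 2628.07

C = 2628.07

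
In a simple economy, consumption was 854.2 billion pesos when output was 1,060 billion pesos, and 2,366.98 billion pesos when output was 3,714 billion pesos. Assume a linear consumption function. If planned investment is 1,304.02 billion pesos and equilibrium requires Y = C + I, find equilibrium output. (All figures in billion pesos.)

MPC = (2366.98 − 854.2)/(3714 − 1060) = 1512.78/2654 = 0.57
a = 854.2 − 0.57(1060) = 250
Equilibrium: Y = 250 + 0.57Y + 1304.02
0.43Y = 1554.02, so Y = 1554.02/0.43 = 3614

Y = 3614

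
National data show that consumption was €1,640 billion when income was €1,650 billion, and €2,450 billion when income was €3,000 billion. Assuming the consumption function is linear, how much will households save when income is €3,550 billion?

S = 770

MPC = (2450 − 1640)/(3000 − 1650) = 810/1350 = 0.6
a = 1640 − 0.6(1650) = 1640 − 990 = 650
C = 650 + 0.6(3550) = 2780
S = 3550 − 2780 = 770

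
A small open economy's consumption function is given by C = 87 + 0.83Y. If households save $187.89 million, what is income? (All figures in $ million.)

S = Y − C = -87 + 0.17Y
-87 + 0.17Y = 187.89, so 0.17Y = 274.89 and Y = 1617

Y = 1617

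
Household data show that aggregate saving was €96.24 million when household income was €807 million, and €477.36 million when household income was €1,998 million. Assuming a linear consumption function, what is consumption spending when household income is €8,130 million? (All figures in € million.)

MPS = ΔS/ΔY = (477.36 − 96.24)/(1998 − 807) = 381.12/1191 = 0.32
MPC = 1 − MPS = 0.68
Autonomous saving = 96.24 − 0.32(807) = -162, so a = 162
C = 162 + 0.68(8130) = 162 + 5528.4 = 5690.4

C = 5690.4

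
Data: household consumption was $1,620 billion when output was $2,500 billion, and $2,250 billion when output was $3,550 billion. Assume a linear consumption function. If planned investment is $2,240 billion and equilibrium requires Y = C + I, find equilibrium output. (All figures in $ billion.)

MPC = (2250 − 1620)/(3550 − 2500) = 630/1050 = 0.6
a = 1620 − 0.6(2500) = 120
Equilibrium: Y = 120 + 0.6Y + 2240
0.4Y = 2360, so Y = 2360/0.4 = 5900

Y = 5900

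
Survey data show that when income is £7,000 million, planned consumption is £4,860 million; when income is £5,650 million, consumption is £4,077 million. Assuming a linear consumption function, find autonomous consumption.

a = 800

MPC = ΔC/ΔY = (4860 − 4077)/(7000 − 5650) = 783/1350 = 0.58
a = C − MPC·Y = 4077 − 0.58(5650) = 4077 − 3277 = 800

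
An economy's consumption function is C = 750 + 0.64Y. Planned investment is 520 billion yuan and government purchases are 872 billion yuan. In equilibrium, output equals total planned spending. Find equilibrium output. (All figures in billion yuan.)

Y = C + I + G = 750 + 0.64Y + 520 + 872
Y − 0.64Y = 2142
0.36Y = 2142, so Y = 2142/0.36 = 5950

Y = 5950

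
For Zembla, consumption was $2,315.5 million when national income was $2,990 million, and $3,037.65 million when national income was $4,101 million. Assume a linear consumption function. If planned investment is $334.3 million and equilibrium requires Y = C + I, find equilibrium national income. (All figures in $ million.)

Y = 2018

MPC = (3037.65 − 2315.5)/(4101 − 2990) = 722.15/1111 = 0.65
a = 2315.5 − 0.65(2990) = 372
Equilibrium: Y = 372 + 0.65Y + 334.3
0.35Y = 706.3, so Y = 706.3/0.35 = 2018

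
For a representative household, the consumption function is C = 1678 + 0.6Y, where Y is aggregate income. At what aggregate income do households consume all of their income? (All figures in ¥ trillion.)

Y = 4195

At break-even, C = Y: 1678 + 0.6Y = Y
0.4Y = 1678, so Y = 1678/0.4 = 4195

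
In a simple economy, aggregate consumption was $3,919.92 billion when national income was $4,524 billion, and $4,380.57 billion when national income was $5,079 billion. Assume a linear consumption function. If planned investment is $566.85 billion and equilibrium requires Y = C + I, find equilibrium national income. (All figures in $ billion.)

MPC = (4380.57 − 3919.92)/(5079 − 4524) = 460.65/555 = 0.83
a = 3919.92 − 0.83(4524) = 165
Equilibrium: Y = 165 + 0.83Y + 566.85
0.17Y = 731.85, so Y = 731.85/0.17 = 4305

Y = 4305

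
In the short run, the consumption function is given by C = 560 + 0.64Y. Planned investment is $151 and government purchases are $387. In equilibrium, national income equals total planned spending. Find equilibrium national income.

Y = C + I + G = 560 + 0.64Y + 151 + 387
Y − 0.64Y = 1098
0.36Y = 1098, so Y = 1098/0.36 = 3050

Y = 3050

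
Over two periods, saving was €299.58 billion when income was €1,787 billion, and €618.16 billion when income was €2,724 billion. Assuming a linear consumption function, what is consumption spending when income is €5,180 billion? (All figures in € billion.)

MPS = ΔS/ΔY = (618.16 − 299.58)/(2724 − 1787) = 318.58/937 = 0.34
MPC = 1 − MPS = 0.66
Autonomous saving = 299.58 − 0.34(1787) = -308, so a = 308
C = 308 + 0.66(5180) = 308 + 3418.8 = 3726.8

C = 3726.8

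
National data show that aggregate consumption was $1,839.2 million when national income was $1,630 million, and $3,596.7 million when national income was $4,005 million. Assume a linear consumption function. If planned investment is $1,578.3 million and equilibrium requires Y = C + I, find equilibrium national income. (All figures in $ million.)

Y = 8505

MPC = (3596.7 − 1839.2)/(4005 − 1630) = 1757.5/2375 = 0.74
a = 1839.2 − 0.74(1630) = 633
Equilibrium: Y = 633 + 0.74Y + 1578.3
0.26Y = 2211.3, so Y = 2211.3/0.26 = 8505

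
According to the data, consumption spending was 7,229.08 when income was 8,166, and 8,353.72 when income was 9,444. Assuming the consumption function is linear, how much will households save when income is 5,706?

MPC = (8353.72 − 7229.08)/(9444 − 8166) = 1124.64/1278 = 0.88
a = 7229.08 − 0.88(8166) = 7229.08 − 7186.08 = 43
C = 43 + 0.88(5706) = 5064.28
S = 5706 − 5064.28 = 641.72

S = 641.72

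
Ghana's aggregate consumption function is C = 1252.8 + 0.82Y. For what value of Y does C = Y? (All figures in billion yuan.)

At break-even, C = Y: 1252.8 + 0.82Y = Y
0.18Y = 1252.8, so Y = 1252.8/0.18 = 6960

Y = 6960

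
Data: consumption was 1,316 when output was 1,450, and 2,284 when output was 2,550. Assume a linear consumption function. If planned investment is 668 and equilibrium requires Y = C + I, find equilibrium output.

Y = 5900

MPC = (2284 − 1316)/(2550 − 1450) = 968/1100 = 0.88
a = 1316 − 0.88(1450) = 40
Equilibrium: Y = 40 + 0.88Y + 668
0.12Y = 708, so Y = 708/0.12 = 5900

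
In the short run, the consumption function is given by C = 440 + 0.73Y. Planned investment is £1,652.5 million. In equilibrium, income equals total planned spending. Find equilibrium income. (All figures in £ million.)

Y = 7750

Y = C + I = 440 + 0.73Y + 1652.5
Y − 0.73Y = 2092.5
0.27Y = 2092.5, so Y = 2092.5/0.27 = 7750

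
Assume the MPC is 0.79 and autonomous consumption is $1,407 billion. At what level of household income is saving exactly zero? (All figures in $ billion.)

Y = 6700

At break-even, C = Y: 1407 + 0.79Y = Y
0.21Y = 1407, so Y = 1407/0.21 = 6700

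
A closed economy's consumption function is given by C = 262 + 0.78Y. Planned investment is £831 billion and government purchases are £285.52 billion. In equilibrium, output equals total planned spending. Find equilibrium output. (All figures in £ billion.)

Y = C + I + G = 262 + 0.78Y + 831 + 285.52
Y − 0.78Y = 1378.52
0.22Y = 1378.52, so Y = 1378.52/0.22 = 6266

Y = 6266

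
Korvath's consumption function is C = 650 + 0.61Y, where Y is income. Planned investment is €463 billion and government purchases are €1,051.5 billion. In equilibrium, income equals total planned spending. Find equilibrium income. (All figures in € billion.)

Y = C + I + G = 650 + 0.61Y + 463 + 1051.5
Y − 0.61Y = 2164.5
0.39Y = 2164.5, so Y = 2164.5/0.39 = 5550

Y = 5550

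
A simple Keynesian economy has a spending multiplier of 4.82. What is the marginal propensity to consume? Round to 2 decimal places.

MPC = 0.79

k = 1/(1 − MPC), so 1 − MPC = 1/k = 1/4.82 = 0.2075
MPC = 1 − 0.2075 = 0.79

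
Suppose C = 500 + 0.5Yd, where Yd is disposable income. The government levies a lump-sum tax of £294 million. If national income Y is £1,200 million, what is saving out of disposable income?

Yd = Y − T = 1200 − 294 = 906
C = 500 + 0.5(906) = 500 + 453 = 953
S = Yd − C = 906 − 953 = -47

S = -47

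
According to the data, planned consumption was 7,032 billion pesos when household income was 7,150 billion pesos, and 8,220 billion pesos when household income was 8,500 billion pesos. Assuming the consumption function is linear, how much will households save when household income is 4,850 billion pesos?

MPC = (8220 − 7032)/(8500 − 7150) = 1188/1350 = 0.88
a = 7032 − 0.88(7150) = 7032 − 6292 = 740
C = 740 + 0.88(4850) = 5008
S = 4850 − 5008 = -158

S = -158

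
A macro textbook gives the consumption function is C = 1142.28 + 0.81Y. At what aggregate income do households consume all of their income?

Y = 6012

At break-even, C = Y: 1142.28 + 0.81Y = Y
0.19Y = 1142.28, so Y = 1142.28/0.19 = 6012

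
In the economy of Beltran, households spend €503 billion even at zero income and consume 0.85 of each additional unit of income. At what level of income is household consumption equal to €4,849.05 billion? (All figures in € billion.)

Y = 5113

503 + 0.85Y = 4849.05
0.85Y = 4346.05, so Y = 4346.05/0.85 = 5113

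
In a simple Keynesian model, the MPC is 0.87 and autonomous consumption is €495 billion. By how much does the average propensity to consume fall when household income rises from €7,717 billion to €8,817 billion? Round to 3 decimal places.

At Y = 7717: C = 495 + 0.87(7717) = 7208.79, APC = 7208.79/7717 = 0.9341
At Y = 8817: C = 8165.79, APC = 8165.79/8817 = 0.9261
Fall in APC = 0.9341 − 0.9261 = 0.008

ΔAPC = 0.008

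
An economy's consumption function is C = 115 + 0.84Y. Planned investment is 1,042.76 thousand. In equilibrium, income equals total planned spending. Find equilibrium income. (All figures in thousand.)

Y = 7236

Y = C + I = 115 + 0.84Y + 1042.76
Y − 0.84Y = 1157.76
0.16Y = 1157.76, so Y = 1157.76/0.16 = 7236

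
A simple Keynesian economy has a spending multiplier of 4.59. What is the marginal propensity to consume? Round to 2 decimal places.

MPC = 0.78

k = 1/(1 − MPC), so 1 − MPC = 1/k = 1/4.59 = 0.2179
MPC = 1 − 0.2179 = 0.78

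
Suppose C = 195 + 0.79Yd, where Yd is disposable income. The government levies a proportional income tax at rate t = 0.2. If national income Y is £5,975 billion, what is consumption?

C = 3971.2

Yd = (1 − 0.2)(5975) = 0.8(5975) = 4780
C = 195 + 0.79(4780) = 195 + 3776.2 = 3971.2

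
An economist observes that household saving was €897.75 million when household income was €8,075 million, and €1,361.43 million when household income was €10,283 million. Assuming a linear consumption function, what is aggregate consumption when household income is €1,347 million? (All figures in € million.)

C = 1862.13

MPS = ΔS/ΔY = (1361.43 − 897.75)/(10283 − 8075) = 463.68/2208 = 0.21
MPC = 1 − MPS = 0.79
Autonomous saving = 897.75 − 0.21(8075) = -798, so a = 798
C = 798 + 0.79(1347) = 798 + 1064.13 = 1862.13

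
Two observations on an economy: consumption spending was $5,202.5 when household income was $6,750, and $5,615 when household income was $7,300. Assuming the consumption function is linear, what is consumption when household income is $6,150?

MPC = (5615 − 5202.5)/(7300 − 6750) = 412.5/550 = 0.75
a = 5202.5 − 0.75(6750) = 5202.5 − 5062.5 = 140
C = 140 + 0.75(6150) = 140 + 4612.5 = 4752.5

C = 4752.5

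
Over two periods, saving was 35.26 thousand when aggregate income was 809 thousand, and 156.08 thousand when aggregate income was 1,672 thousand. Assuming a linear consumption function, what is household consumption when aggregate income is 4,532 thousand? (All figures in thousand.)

C = 3975.52

MPS = ΔS/ΔY = (156.08 − 35.26)/(1672 − 809) = 120.82/863 = 0.14
MPC = 1 − MPS = 0.86
Autonomous saving = 35.26 − 0.14(809) = -78, so a = 78
C = 78 + 0.86(4532) = 78 + 3897.52 = 3975.52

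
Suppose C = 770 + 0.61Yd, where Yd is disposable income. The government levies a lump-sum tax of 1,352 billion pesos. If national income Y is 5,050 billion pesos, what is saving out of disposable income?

S = 672.22

Yd = Y − T = 5050 − 1352 = 3698
C = 770 + 0.61(3698) = 770 + 2255.78 = 3025.78
S = Yd − C = 3698 − 3025.78 = 672.22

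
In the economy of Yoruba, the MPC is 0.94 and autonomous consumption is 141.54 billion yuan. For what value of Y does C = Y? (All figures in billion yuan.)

Y = 2359

At break-even, C = Y: 141.54 + 0.94Y = Y
0.06Y = 141.54, so Y = 141.54/0.06 = 2359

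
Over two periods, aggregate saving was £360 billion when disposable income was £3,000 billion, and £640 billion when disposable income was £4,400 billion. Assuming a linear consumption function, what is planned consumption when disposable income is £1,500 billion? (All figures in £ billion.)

C = 1440

MPS = ΔS/ΔY = (640 − 360)/(4400 − 3000) = 280/1400 = 0.2
MPC = 1 − MPS = 0.8
Autonomous saving = 360 − 0.2(3000) = -240, so a = 240
C = 240 + 0.8(1500) = 240 + 1200 = 1440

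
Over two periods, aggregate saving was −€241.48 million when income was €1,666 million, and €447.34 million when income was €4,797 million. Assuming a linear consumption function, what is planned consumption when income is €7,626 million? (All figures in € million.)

C = 6556.28

MPS = ΔS/ΔY = (447.34 − (-241.48))/(4797 − 1666) = 688.82/3131 = 0.22
MPC = 1 − MPS = 0.78
Autonomous saving = -241.48 − 0.22(1666) = -608, so a = 608
C = 608 + 0.78(7626) = 608 + 5948.28 = 6556.28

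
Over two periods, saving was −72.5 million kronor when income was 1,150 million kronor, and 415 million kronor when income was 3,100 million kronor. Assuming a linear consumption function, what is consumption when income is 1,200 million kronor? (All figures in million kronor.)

MPS = ΔS/ΔY = (415 − (-72.5))/(3100 − 1150) = 487.5/1950 = 0.25
MPC = 1 − MPS = 0.75
Autonomous saving = -72.5 − 0.25(1150) = -360, so a = 360
C = 360 + 0.75(1200) = 360 + 900 = 1260

C = 1260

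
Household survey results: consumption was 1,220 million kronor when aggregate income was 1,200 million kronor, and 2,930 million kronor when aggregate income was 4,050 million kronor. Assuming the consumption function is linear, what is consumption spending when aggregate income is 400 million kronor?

MPC = (2930 − 1220)/(4050 − 1200) = 1710/2850 = 0.6
a = 1220 − 0.6(1200) = 1220 − 720 = 500
C = 500 + 0.6(400) = 500 + 240 = 740

C = 740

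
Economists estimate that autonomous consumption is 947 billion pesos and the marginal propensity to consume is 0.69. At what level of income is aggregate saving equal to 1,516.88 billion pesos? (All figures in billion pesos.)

S = Y − C = -947 + 0.31Y
-947 + 0.31Y = 1516.88, so 0.31Y = 2463.88 and Y = 7948

Y = 7948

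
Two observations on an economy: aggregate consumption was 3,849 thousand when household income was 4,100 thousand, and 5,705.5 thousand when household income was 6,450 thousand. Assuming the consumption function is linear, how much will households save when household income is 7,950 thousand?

MPC = (5705.5 − 3849)/(6450 − 4100) = 1856.5/2350 = 0.79
a = 3849 − 0.79(4100) = 3849 − 3239 = 610
C = 610 + 0.79(7950) = 6890.5
S = 7950 − 6890.5 = 1059.5

S = 1059.5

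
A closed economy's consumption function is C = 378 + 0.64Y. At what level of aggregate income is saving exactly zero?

At break-even, C = Y: 378 + 0.64Y = Y
0.36Y = 378, so Y = 378/0.36 = 1050

Y = 1050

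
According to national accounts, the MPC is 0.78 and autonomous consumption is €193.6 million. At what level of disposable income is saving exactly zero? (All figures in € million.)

Y = 880

At break-even, C = Y: 193.6 + 0.78Y = Y
0.22Y = 193.6, so Y = 193.6/0.22 = 880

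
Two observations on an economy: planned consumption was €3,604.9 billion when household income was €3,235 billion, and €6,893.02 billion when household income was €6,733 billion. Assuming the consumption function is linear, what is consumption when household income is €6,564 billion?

MPC = (6893.02 − 3604.9)/(6733 − 3235) = 3288.12/3498 = 0.94
a = 3604.9 − 0.94(3235) = 3604.9 − 3040.9 = 564
C = 564 + 0.94(6564) = 564 + 6170.16 = 6734.16

C = 6734.16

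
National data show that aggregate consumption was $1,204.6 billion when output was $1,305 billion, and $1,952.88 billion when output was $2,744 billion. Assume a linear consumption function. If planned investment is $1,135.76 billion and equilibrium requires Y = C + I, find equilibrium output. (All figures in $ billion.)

Y = 3462

MPC = (1952.88 − 1204.6)/(2744 − 1305) = 748.28/1439 = 0.52
a = 1204.6 − 0.52(1305) = 526
Equilibrium: Y = 526 + 0.52Y + 1135.76
0.48Y = 1661.76, so Y = 1661.76/0.48 = 3462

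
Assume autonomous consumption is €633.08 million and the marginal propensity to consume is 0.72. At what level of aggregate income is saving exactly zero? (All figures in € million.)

Y = 2261

At break-even, C = Y: 633.08 + 0.72Y = Y
0.28Y = 633.08, so Y = 633.08/0.28 = 2261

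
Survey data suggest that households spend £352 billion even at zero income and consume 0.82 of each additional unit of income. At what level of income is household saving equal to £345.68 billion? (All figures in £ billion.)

Y = 3876

S = Y − C = -352 + 0.18Y
-352 + 0.18Y = 345.68, so 0.18Y = 697.68 and Y = 3876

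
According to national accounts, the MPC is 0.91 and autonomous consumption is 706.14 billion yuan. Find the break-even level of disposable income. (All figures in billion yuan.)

Y = 7846

At break-even, C = Y: 706.14 + 0.91Y = Y
0.09Y = 706.14, so Y = 706.14/0.09 = 7846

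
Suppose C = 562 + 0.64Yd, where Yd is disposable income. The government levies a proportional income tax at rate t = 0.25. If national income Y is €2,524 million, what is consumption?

Yd = (1 − 0.25)(2524) = 0.75(2524) = 1893
C = 562 + 0.64(1893) = 562 + 1211.52 = 1773.52

C = 1773.52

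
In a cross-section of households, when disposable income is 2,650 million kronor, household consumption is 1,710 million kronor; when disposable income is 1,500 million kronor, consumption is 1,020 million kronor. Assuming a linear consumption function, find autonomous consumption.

a = 120

MPC = ΔC/ΔY = (1710 − 1020)/(2650 − 1500) = 690/1150 = 0.6
a = C − MPC·Y = 1020 − 0.6(1500) = 1020 − 900 = 120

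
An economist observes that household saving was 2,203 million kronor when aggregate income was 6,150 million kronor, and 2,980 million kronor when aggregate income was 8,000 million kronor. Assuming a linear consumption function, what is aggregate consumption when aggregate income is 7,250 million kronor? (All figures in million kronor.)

C = 4585

MPS = ΔS/ΔY = (2980 − 2203)/(8000 − 6150) = 777/1850 = 0.42
MPC = 1 − MPS = 0.58
Autonomous saving = 2203 − 0.42(6150) = -380, so a = 380
C = 380 + 0.58(7250) = 380 + 4205 = 4585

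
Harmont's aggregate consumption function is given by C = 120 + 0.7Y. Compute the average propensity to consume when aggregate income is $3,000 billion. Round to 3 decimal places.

C = 120 + 0.7(3000) = 2220
APC = C/Y = 2220/3000 = 0.740

APC = 0.740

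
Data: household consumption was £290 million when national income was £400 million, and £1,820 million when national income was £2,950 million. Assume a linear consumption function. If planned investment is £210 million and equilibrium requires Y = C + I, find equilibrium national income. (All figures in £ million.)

MPC = (1820 − 290)/(2950 − 400) = 1530/2550 = 0.6
a = 290 − 0.6(400) = 50
Equilibrium: Y = 50 + 0.6Y + 210
0.4Y = 260, so Y = 260/0.4 = 650

Y = 650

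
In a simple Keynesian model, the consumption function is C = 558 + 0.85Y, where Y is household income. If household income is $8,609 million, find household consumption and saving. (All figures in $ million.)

C = 7875.65; S = 733.35

C = 558 + 0.85(8609) = 558 + 7317.65 = 7875.65
S = Y − C = 8609 − 7875.65 = 733.35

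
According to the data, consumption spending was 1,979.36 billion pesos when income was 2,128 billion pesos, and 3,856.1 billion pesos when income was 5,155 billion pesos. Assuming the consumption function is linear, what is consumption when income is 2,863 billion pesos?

MPC = (3856.1 − 1979.36)/(5155 − 2128) = 1876.74/3027 = 0.62
a = 1979.36 − 0.62(2128) = 1979.36 − 1319.36 = 660
C = 660 + 0.62(2863) = 660 + 1775.06 = 2435.06

C = 2435.06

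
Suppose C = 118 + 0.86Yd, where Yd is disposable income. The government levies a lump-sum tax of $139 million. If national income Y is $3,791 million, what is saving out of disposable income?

S = 393.28

Yd = Y − T = 3791 − 139 = 3652
C = 118 + 0.86(3652) = 118 + 3140.72 = 3258.72
S = Yd − C = 3652 − 3258.72 = 393.28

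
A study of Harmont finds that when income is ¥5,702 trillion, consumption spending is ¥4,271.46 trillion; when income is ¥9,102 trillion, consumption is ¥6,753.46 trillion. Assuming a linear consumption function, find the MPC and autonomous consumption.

MPC = ΔC/ΔY = (6753.46 − 4271.46)/(9102 − 5702) = 2482/3400 = 0.73
a = C − MPC·Y = 4271.46 − 0.73(5702) = 4271.46 − 4162.46 = 109

MPC = 0.73; a = 109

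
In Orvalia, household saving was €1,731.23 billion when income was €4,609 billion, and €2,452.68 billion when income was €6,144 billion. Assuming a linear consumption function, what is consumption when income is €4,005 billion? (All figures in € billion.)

MPS = ΔS/ΔY = (2452.68 − 1731.23)/(6144 − 4609) = 721.45/1535 = 0.47
MPC = 1 − MPS = 0.53
Autonomous saving = 1731.23 − 0.47(4609) = -435, so a = 435
C = 435 + 0.53(4005) = 435 + 2122.65 = 2557.65

C = 2557.65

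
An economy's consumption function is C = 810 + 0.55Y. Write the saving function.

S = Y − C = Y − (810 + 0.55Y) = -810 + (1 − 0.55)Y

S = -810 + 0.45Y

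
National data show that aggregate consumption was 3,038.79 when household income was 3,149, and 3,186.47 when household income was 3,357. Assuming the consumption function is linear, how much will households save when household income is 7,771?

MPC = (3186.47 − 3038.79)/(3357 − 3149) = 147.68/208 = 0.71
a = 3038.79 − 0.71(3149) = 3038.79 − 2235.79 = 803
C = 803 + 0.71(7771) = 6320.41
S = 7771 − 6320.41 = 1450.59

S = 1450.59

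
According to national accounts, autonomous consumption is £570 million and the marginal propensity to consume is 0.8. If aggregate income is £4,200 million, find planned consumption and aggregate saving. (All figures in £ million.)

C = 3930; S = 270

C = 570 + 0.8(4200) = 570 + 3360 = 3930
S = Y − C = 4200 − 3930 = 270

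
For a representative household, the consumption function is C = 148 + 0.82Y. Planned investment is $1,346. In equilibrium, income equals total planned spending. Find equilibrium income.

Y = 8300

Y = C + I = 148 + 0.82Y + 1346
Y − 0.82Y = 1494
0.18Y = 1494, so Y = 1494/0.18 = 8300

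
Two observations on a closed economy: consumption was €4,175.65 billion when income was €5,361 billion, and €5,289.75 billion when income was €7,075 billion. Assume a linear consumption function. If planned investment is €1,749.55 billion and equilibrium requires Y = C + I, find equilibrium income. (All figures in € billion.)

MPC = (5289.75 − 4175.65)/(7075 − 5361) = 1114.1/1714 = 0.65
a = 4175.65 − 0.65(5361) = 691
Equilibrium: Y = 691 + 0.65Y + 1749.55
0.35Y = 2440.55, so Y = 2440.55/0.35 = 6973

Y = 6973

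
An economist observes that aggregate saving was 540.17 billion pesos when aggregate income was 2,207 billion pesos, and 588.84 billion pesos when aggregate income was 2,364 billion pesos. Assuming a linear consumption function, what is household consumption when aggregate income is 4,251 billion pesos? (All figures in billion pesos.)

C = 3077.19

MPS = ΔS/ΔY = (588.84 − 540.17)/(2364 − 2207) = 48.67/157 = 0.31
MPC = 1 − MPS = 0.69
Autonomous saving = 540.17 − 0.31(2207) = -144, so a = 144
C = 144 + 0.69(4251) = 144 + 2933.19 = 3077.19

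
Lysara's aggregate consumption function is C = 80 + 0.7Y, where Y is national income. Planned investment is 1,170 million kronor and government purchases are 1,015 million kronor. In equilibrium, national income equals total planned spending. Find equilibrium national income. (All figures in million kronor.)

Y = 7550

Y = C + I + G = 80 + 0.7Y + 1170 + 1015
Y − 0.7Y = 2265
0.3Y = 2265, so Y = 2265/0.3 = 7550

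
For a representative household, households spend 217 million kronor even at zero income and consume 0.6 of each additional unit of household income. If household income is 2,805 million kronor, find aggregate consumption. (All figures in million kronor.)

C = 217 + 0.6(2805) = 217 + 1683 = 1900

C = 1900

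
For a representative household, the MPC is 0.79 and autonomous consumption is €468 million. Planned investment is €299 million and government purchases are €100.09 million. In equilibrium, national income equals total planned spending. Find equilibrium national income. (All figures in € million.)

Y = C + I + G = 468 + 0.79Y + 299 + 100.09
Y − 0.79Y = 867.09
0.21Y = 867.09, so Y = 867.09/0.21 = 4129

Y = 4129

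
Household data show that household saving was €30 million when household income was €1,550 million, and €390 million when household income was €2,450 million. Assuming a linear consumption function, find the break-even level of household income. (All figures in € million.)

Y = 1475

MPS = ΔS/ΔY = (390 − 30)/(2450 − 1550) = 360/900 = 0.4
MPC = 1 − MPS = 0.6
From S(1550) = 30: −a + 0.4(1550) = 30, so a = 620 − 30 = 590
Break-even (S = 0): Y = a/MPS = 590/0.4 = 1475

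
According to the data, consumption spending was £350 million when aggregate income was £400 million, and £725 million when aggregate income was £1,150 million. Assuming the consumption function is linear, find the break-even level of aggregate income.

MPC = (725 − 350)/(1150 − 400) = 375/750 = 0.5
a = 350 − 0.5(400) = 350 − 200 = 150
Break-even: Y = a/(1−MPC) = 150/0.5 = 300

Y = 300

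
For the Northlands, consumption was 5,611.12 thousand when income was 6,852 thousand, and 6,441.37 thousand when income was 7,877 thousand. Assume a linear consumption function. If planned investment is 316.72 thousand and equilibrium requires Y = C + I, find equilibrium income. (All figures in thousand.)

MPC = (6441.37 − 5611.12)/(7877 − 6852) = 830.25/1025 = 0.81
a = 5611.12 − 0.81(6852) = 61
Equilibrium: Y = 61 + 0.81Y + 316.72
0.19Y = 377.72, so Y = 377.72/0.19 = 1988

Y = 1988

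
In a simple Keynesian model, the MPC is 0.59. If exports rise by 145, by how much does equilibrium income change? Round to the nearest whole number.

ΔY ≈ 354

The multiplier is 1/(1 − MPC) = 1/0.41.
ΔY = 145/0.41 = 353.66 ≈ 354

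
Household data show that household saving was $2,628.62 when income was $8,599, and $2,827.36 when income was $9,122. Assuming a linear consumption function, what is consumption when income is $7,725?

C = 5428.5

MPS = ΔS/ΔY = (2827.36 − 2628.62)/(9122 − 8599) = 198.74/523 = 0.38
MPC = 1 − MPS = 0.62
Autonomous saving = 2628.62 − 0.38(8599) = -639, so a = 639
C = 639 + 0.62(7725) = 639 + 4789.5 = 5428.5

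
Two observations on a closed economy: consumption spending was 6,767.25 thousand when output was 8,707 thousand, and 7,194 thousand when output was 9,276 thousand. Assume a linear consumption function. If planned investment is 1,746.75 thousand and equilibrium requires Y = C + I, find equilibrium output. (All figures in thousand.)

Y = 7935

MPC = (7194 − 6767.25)/(9276 − 8707) = 426.75/569 = 0.75
a = 6767.25 − 0.75(8707) = 237
Equilibrium: Y = 237 + 0.75Y + 1746.75
0.25Y = 1983.75, so Y = 1983.75/0.25 = 7935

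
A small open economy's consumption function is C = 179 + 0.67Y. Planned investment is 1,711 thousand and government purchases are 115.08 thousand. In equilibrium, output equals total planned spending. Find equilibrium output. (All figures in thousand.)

Y = 6076

Y = C + I + G = 179 + 0.67Y + 1711 + 115.08
Y − 0.67Y = 2005.08
0.33Y = 2005.08, so Y = 2005.08/0.33 = 6076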